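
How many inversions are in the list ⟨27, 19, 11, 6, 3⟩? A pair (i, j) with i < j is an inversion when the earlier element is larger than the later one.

Out-of-order index pairs (1-indexed):
(1,2): 27 > 19
(1,3): 27 > 11
(1,4): 27 > 6
(1,5): 27 > 3
(2,3): 19 > 11
(2,4): 19 > 6
(2,5): 19 > 3
(3,4): 11 > 6
(3,5): 11 > 3
(4,5): 6 > 3
That's 10 pairs.

10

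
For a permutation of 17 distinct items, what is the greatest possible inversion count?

136

A reversed (strictly descending) arrangement makes every pair an inversion, giving C(17, 2) inversions.
C(17, 2) = 17·16/2 = 136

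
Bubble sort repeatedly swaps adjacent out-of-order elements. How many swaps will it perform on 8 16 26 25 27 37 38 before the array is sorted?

The minimum number of adjacent swaps to sort an array equals its inversion count, since every such swap removes exactly one inversion.
Count inversions — for each element, later elements that are smaller:
8: none → 0
16: none → 0
26: 25 → 1
25: none → 0
27: none → 0
37: none → 0
38: none → 0
Total inversions: 0 + 0 + 1 + 0 + 0 + 0 + 0 = 1

1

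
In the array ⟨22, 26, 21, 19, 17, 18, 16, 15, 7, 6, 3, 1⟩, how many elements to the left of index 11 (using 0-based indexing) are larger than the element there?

The element at index 11 is 1.
Elements before it: 22, 26, 21, 19, 17, 18, 16, 15, 7, 6, 3
Those larger than 1: 22, 26, 21, 19, 17, 18, 16, 15, 7, 6, 3

11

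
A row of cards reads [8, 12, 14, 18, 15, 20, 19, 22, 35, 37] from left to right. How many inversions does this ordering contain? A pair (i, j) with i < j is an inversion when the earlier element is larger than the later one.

2

Sweep left to right; for each value list the smaller values that follow it:
8 → none → 0
12 → none → 0
14 → none → 0
18 → 15 → 1
15 → none → 0
20 → 19 → 1
19 → none → 0
22 → none → 0
35 → none → 0
37 → none → 0
Sum: 0 + 0 + 0 + 1 + 0 + 1 + 0 + 0 + 0 + 0 = 2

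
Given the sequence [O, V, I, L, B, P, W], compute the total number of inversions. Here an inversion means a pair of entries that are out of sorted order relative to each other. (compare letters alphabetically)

9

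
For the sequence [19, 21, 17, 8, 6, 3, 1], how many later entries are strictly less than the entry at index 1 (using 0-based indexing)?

5 such elements

The element at index 1 is 21.
Elements after it: 17, 8, 6, 3, 1
Those smaller than 21: 17, 8, 6, 3, 1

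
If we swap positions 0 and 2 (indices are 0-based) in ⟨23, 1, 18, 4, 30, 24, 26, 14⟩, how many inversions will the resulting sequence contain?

Inversions: 10

Positions 0 and 2 hold 23 and 18; after swapping, the array is [18, 1, 23, 4, 30, 24, 26, 14].
Element-by-element contributions:
18 → 1, 4, 14 → 3
1 → none → 0
23 → 4, 14 → 2
4 → none → 0
30 → 24, 26, 14 → 3
24 → 14 → 1
26 → 14 → 1
14 → none → 0
Sum: 3 + 0 + 2 + 0 + 3 + 1 + 1 + 0 = 10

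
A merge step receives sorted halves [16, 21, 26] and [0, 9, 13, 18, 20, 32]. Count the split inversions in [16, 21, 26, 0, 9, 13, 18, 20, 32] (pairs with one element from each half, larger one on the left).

13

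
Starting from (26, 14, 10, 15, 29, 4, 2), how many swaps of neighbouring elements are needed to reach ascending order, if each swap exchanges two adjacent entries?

The minimum number of adjacent swaps to sort an array equals its inversion count, since every such swap removes exactly one inversion.
Count inversions — for each element, later elements that are smaller:
26: 14, 10, 15, 4, 2 → 5
14: 10, 4, 2 → 3
10: 4, 2 → 2
15: 4, 2 → 2
29: 4, 2 → 2
4: 2 → 1
2: none → 0
Total inversions: 5 + 3 + 2 + 2 + 2 + 1 + 0 = 15

15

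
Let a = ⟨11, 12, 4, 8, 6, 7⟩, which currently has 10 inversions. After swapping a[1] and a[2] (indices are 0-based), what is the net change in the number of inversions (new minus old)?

Positions 1 and 2 hold 12 and 4; after swapping, the array is [11, 4, 12, 8, 6, 7].
Element-by-element contributions:
11: 4
4: 0
12: 3
8: 2
6: 0
7: 0
Sum: 4 + 0 + 3 + 2 + 0 + 0 = 9
Change: 9 − 10 = -1

-1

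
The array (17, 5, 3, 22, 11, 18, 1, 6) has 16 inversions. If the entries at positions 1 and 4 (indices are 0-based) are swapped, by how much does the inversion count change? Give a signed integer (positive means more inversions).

+1

Positions 1 and 4 hold 5 and 11; after swapping, the array is [17, 11, 3, 22, 5, 18, 1, 6].
Sweep left to right; for each value list the smaller values that follow it:
17 → 11, 3, 5, 1, 6 → 5
11 → 3, 5, 1, 6 → 4
3 → 1 → 1
22 → 5, 18, 1, 6 → 4
5 → 1 → 1
18 → 1, 6 → 2
1 → none → 0
6 → none → 0
Sum: 5 + 4 + 1 + 4 + 1 + 2 + 0 + 0 = 17
Change: 17 − 16 = +1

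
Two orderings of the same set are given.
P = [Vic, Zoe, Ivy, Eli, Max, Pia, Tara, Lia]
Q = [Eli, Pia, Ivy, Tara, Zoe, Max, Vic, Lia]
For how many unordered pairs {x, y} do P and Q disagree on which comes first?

14 disagreeing pairs

Assign each item its position (1..8) in the first ordering, then rewrite the second ordering as that position sequence:
positions: Vic→1, Zoe→2, Ivy→3, Eli→4, Max→5, Pia→6, Tara→7, Lia→8
second ordering as positions: [4, 6, 3, 7, 2, 5, 1, 8]
Discordant pairs = inversions in this position sequence.
4: 3, 2, 1 → 3
6: 3, 2, 5, 1 → 4
3: 2, 1 → 2
7: 2, 5, 1 → 3
2: 1 → 1
5: 1 → 1
1: 0
8: 0
Total: 3 + 4 + 2 + 3 + 1 + 1 + 0 + 0 = 14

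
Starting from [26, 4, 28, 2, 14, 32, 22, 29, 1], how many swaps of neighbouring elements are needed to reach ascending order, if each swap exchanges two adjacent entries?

Minimum adjacent swaps = number of inversions (each swap of adjacent out-of-order elements removes one inversion and no swap can remove more).
Count inversions — for each element, later elements that are smaller:
26: 4, 2, 14, 22, 1 → 5
4: 2, 1 → 2
28: 2, 14, 22, 1 → 4
2: 1 → 1
14: 1 → 1
32: 22, 29, 1 → 3
22: 1 → 1
29: 1 → 1
1: none → 0
Total inversions: 5 + 2 + 4 + 1 + 1 + 3 + 1 + 1 + 0 = 18

18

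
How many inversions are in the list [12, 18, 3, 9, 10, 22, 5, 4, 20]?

18 inversions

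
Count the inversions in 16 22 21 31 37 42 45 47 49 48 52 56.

For each element, count later entries that are smaller:
16 → none → 0
22 → 21 → 1
21 → none → 0
31 → none → 0
37 → none → 0
42 → none → 0
45 → none → 0
47 → none → 0
49 → 48 → 1
48 → none → 0
52 → none → 0
56 → none → 0
Sum: 0 + 1 + 0 + 0 + 0 + 0 + 0 + 0 + 1 + 0 + 0 + 0 = 2

2 inversions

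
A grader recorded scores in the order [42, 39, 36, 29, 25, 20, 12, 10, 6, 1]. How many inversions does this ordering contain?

45

For each element, count later entries that are smaller:
42: 9
39: 8
36: 7
29: 6
25: 5
20: 4
12: 3
10: 2
6: 1
1: 0
Sum: 9 + 8 + 7 + 6 + 5 + 4 + 3 + 2 + 1 + 0 = 45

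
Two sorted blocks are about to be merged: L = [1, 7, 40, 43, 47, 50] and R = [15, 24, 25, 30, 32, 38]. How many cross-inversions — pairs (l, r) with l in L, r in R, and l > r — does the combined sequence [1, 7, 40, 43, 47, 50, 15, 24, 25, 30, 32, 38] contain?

For each element r of the right run, count left-run elements greater than r:
r = 15: 40, 43, 47, 50 → 4
r = 24: 40, 43, 47, 50 → 4
r = 25: 40, 43, 47, 50 → 4
r = 30: 40, 43, 47, 50 → 4
r = 32: 40, 43, 47, 50 → 4
r = 38: 40, 43, 47, 50 → 4
Cross-inversions: 4 + 4 + 4 + 4 + 4 + 4 = 24

24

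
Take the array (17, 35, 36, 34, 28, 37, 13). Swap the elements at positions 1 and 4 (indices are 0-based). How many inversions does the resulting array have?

8

Positions 1 and 4 hold 35 and 28; after swapping, the array is [17, 28, 36, 34, 35, 37, 13].
Count, for each position, how many later elements it exceeds:
17 → 13 → 1
28 → 13 → 1
36 → 34, 35, 13 → 3
34 → 13 → 1
35 → 13 → 1
37 → 13 → 1
13 → none → 0
Sum: 1 + 1 + 3 + 1 + 1 + 1 + 0 = 8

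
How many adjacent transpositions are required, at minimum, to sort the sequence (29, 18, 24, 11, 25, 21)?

Minimum adjacent swaps = number of inversions (each swap of adjacent out-of-order elements removes one inversion and no swap can remove more).
Count inversions — for each element, later elements that are smaller:
29: 18, 24, 11, 25, 21 → 5
18: 11 → 1
24: 11, 21 → 2
11: none → 0
25: 21 → 1
21: none → 0
Total inversions: 5 + 1 + 2 + 0 + 1 + 0 = 9

9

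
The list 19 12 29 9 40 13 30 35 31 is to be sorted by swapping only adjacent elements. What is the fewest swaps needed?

11 swaps

Minimum adjacent swaps = number of inversions (each swap of adjacent out-of-order elements removes one inversion and no swap can remove more).
Count inversions — for each element, later elements that are smaller:
19: 12, 9, 13 → 3
12: 9 → 1
29: 9, 13 → 2
9: none → 0
40: 13, 30, 35, 31 → 4
13: none → 0
30: none → 0
35: 31 → 1
31: none → 0
Total inversions: 3 + 1 + 2 + 0 + 4 + 0 + 0 + 1 + 0 = 11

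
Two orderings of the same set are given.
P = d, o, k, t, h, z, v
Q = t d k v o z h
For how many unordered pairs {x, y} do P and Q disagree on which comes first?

Disagreeing pairs: 8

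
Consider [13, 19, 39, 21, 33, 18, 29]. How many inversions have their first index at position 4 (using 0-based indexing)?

The element at index 4 is 33.
Elements after it: 18, 29
Those smaller than 33: 18, 29

2 such elements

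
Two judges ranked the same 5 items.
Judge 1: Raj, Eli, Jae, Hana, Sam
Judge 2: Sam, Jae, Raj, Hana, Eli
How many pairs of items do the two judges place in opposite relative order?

7

Assign each item its position (1..5) in the first ordering, then rewrite the second ordering as that position sequence:
positions: Raj→1, Eli→2, Jae→3, Hana→4, Sam→5
second ordering as positions: [5, 3, 1, 4, 2]
Discordant pairs = inversions in this position sequence.
5: 3, 1, 4, 2 → 4
3: 1, 2 → 2
1: 0
4: 2 → 1
2: 0
Total: 4 + 2 + 0 + 1 + 0 = 7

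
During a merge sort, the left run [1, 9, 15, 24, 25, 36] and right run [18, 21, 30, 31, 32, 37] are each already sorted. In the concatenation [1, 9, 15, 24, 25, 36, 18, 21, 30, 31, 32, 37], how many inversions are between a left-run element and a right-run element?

Take each right-half value and tally the left-half values above it:
r = 18: 24, 25, 36 → 3
r = 21: 24, 25, 36 → 3
r = 30: 36 → 1
r = 31: 36 → 1
r = 32: 36 → 1
r = 37: none → 0
Cross-inversions: 3 + 3 + 1 + 1 + 1 + 0 = 9

9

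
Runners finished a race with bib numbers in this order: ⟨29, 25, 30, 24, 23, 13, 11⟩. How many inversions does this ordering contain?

19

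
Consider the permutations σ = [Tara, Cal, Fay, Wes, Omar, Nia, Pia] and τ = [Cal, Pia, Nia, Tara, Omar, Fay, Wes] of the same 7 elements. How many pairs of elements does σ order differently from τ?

Assign each item its position (1..7) in the first ordering, then rewrite the second ordering as that position sequence:
positions: Tara→1, Cal→2, Fay→3, Wes→4, Omar→5, Nia→6, Pia→7
second ordering as positions: [2, 7, 6, 1, 5, 3, 4]
Discordant pairs = inversions in this position sequence.
2: 1 → 1
7: 6, 1, 5, 3, 4 → 5
6: 1, 5, 3, 4 → 4
1: 0
5: 3, 4 → 2
3: 0
4: 0
Total: 1 + 5 + 4 + 0 + 2 + 0 + 0 = 12

Discordant pairs: 12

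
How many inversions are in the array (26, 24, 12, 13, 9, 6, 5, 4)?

27

Element-by-element contributions:
26: 7
24: 6
12: 4
13: 4
9: 3
6: 2
5: 1
4: 0
Sum: 7 + 6 + 4 + 4 + 3 + 2 + 1 + 0 = 27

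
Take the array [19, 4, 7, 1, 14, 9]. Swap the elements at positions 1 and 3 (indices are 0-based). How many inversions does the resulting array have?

There are 7 inversions.

Positions 1 and 3 hold 4 and 1; after swapping, the array is [19, 1, 7, 4, 14, 9].
For each element, count later entries that are smaller:
19 → 1, 7, 4, 14, 9 → 5
1 → none → 0
7 → 4 → 1
4 → none → 0
14 → 9 → 1
9 → none → 0
Sum: 5 + 0 + 1 + 0 + 1 + 0 = 7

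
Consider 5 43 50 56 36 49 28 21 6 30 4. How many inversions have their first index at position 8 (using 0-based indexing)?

1 such element

The element at index 8 is 6.
Elements after it: 30, 4
Those smaller than 6: 4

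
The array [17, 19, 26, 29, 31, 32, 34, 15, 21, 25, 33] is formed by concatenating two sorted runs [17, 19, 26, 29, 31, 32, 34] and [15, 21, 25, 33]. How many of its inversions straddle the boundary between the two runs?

There are 18 split inversions.

Take each right-half value and tally the left-half values above it:
r = 15: 17, 19, 26, 29, 31, 32, 34 → 7
r = 21: 26, 29, 31, 32, 34 → 5
r = 25: 26, 29, 31, 32, 34 → 5
r = 33: 34 → 1
Cross-inversions: 7 + 5 + 5 + 1 = 18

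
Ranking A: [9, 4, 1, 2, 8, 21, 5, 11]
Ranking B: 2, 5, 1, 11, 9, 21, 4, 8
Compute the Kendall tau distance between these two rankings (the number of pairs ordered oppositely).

Assign each item its position (1..8) in the first ordering, then rewrite the second ordering as that position sequence:
positions: 9→1, 4→2, 1→3, 2→4, 8→5, 21→6, 5→7, 11→8
second ordering as positions: [4, 7, 3, 8, 1, 6, 2, 5]
Discordant pairs = inversions in this position sequence.
4: 3, 1, 2 → 3
7: 3, 1, 6, 2, 5 → 5
3: 1, 2 → 2
8: 1, 6, 2, 5 → 4
1: 0
6: 2, 5 → 2
2: 0
5: 0
Total: 3 + 5 + 2 + 4 + 0 + 2 + 0 + 0 = 16

16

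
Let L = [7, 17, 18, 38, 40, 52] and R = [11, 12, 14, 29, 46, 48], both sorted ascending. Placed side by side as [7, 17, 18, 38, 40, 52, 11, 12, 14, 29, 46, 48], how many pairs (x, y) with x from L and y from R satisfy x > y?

20

Take each right-half value and tally the left-half values above it:
r = 11: 17, 18, 38, 40, 52 → 5
r = 12: 17, 18, 38, 40, 52 → 5
r = 14: 17, 18, 38, 40, 52 → 5
r = 29: 38, 40, 52 → 3
r = 46: 52 → 1
r = 48: 52 → 1
Cross-inversions: 5 + 5 + 5 + 3 + 1 + 1 = 20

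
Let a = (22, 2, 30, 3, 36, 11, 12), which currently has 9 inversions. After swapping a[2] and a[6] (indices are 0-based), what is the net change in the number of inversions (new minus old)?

-1

Positions 2 and 6 hold 30 and 12; after swapping, the array is [22, 2, 12, 3, 36, 11, 30].
Element-by-element contributions:
22: 4
2: 0
12: 2
3: 0
36: 2
11: 0
30: 0
Sum: 4 + 0 + 2 + 0 + 2 + 0 + 0 = 8
Change: 8 − 9 = -1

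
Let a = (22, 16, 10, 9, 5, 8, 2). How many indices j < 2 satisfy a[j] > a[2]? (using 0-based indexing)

The element at index 2 is 10.
Elements before it: 22, 16
Those larger than 10: 22, 16

2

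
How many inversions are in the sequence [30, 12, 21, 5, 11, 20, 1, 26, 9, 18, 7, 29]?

For each element, count later entries that are smaller:
30: 11
12: 5
21: 7
5: 1
11: 3
20: 4
1: 0
26: 3
9: 1
18: 1
7: 0
29: 0
Sum: 11 + 5 + 7 + 1 + 3 + 4 + 0 + 3 + 1 + 1 + 0 + 0 = 36

36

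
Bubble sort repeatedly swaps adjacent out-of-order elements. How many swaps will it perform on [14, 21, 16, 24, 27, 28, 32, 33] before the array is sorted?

The minimum number of adjacent swaps to sort an array equals its inversion count, since every such swap removes exactly one inversion.
Count inversions — for each element, later elements that are smaller:
14: none → 0
21: 16 → 1
16: none → 0
24: none → 0
27: none → 0
28: none → 0
32: none → 0
33: none → 0
Total inversions: 0 + 1 + 0 + 0 + 0 + 0 + 0 + 0 = 1

1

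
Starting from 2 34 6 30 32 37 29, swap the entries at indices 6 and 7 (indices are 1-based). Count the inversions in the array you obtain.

6 inversions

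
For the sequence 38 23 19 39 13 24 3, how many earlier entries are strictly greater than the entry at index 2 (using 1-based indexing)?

The element at index 2 is 23.
Elements before it: 38
Those larger than 23: 38

1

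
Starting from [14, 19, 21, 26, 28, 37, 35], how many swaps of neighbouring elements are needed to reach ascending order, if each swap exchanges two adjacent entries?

Adjacent swaps: 1

The minimum number of adjacent swaps to sort an array equals its inversion count, since every such swap removes exactly one inversion.
Count inversions — for each element, later elements that are smaller:
14: none → 0
19: none → 0
21: none → 0
26: none → 0
28: none → 0
37: 35 → 1
35: none → 0
Total inversions: 0 + 0 + 0 + 0 + 0 + 1 + 0 = 1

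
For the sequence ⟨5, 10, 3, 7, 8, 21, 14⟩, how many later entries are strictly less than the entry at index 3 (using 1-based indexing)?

0 such elements

The element at index 3 is 3.
Elements after it: 7, 8, 21, 14
None of them are smaller than 3.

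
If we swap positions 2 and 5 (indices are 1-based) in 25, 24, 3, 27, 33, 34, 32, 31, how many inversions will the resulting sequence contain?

Positions 2 and 5 hold 24 and 33; after swapping, the array is [25, 33, 3, 27, 24, 34, 32, 31].
For each element, count later entries that are smaller:
25: 2
33: 5
3: 0
27: 1
24: 0
34: 2
32: 1
31: 0
Sum: 2 + 5 + 0 + 1 + 0 + 2 + 1 + 0 = 11

11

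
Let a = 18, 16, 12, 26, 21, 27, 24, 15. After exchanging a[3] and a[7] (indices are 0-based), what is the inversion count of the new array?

7 inversions

Positions 3 and 7 hold 26 and 15; after swapping, the array is [18, 16, 12, 15, 21, 27, 24, 26].
Count, for each position, how many later elements it exceeds:
18: 3
16: 2
12: 0
15: 0
21: 0
27: 2
24: 0
26: 0
Sum: 3 + 2 + 0 + 0 + 0 + 2 + 0 + 0 = 7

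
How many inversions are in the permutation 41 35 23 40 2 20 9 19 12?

28

Element-by-element contributions:
41: 8
35: 6
23: 5
40: 5
2: 0
20: 3
9: 0
19: 1
12: 0
Sum: 8 + 6 + 5 + 5 + 0 + 3 + 0 + 1 + 0 = 28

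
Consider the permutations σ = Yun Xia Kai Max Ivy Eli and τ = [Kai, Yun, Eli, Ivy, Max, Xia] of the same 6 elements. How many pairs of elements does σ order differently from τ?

Assign each item its position (1..6) in the first ordering, then rewrite the second ordering as that position sequence:
positions: Yun→1, Xia→2, Kai→3, Max→4, Ivy→5, Eli→6
second ordering as positions: [3, 1, 6, 5, 4, 2]
Discordant pairs = inversions in this position sequence.
3: 1, 2 → 2
1: 0
6: 5, 4, 2 → 3
5: 4, 2 → 2
4: 2 → 1
2: 0
Total: 2 + 0 + 3 + 2 + 1 + 0 = 8

Discordant pairs: 8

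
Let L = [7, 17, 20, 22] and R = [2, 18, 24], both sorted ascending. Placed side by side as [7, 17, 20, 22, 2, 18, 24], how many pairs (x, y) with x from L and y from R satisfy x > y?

Take each right-half value and tally the left-half values above it:
r = 2: 7, 17, 20, 22 → 4
r = 18: 20, 22 → 2
r = 24: none → 0
Cross-inversions: 4 + 2 + 0 = 6

6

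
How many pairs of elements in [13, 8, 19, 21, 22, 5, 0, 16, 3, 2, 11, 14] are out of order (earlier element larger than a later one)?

Out-of-order pairs: 39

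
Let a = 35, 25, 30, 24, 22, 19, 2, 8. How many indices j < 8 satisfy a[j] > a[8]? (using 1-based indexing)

6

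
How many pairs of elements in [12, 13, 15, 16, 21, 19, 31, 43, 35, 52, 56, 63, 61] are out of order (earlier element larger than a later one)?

3

Count, for each position, how many later elements it exceeds:
12 → none → 0
13 → none → 0
15 → none → 0
16 → none → 0
21 → 19 → 1
19 → none → 0
31 → none → 0
43 → 35 → 1
35 → none → 0
52 → none → 0
56 → none → 0
63 → 61 → 1
61 → none → 0
Sum: 0 + 0 + 0 + 0 + 1 + 0 + 0 + 1 + 0 + 0 + 0 + 1 + 0 = 3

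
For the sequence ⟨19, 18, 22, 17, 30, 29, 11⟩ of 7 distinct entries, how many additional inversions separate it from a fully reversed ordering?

10 inversions short

Maximum inversions for 7 distinct elements is C(7, 2) = 7·6/2 = 21.
Current inversions — for each element, count later smaller elements:
19: 3
18: 2
22: 2
17: 1
30: 2
29: 1
11: 0
Current total: 3 + 2 + 2 + 1 + 2 + 1 + 0 = 11
Shortfall: 21 − 11 = 10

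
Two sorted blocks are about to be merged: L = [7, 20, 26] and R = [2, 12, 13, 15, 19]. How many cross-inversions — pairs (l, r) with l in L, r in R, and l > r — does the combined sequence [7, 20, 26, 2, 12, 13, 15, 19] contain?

For each element r of the right run, count left-run elements greater than r:
r = 2: 7, 20, 26 → 3
r = 12: 20, 26 → 2
r = 13: 20, 26 → 2
r = 15: 20, 26 → 2
r = 19: 20, 26 → 2
Cross-inversions: 3 + 2 + 2 + 2 + 2 = 11

11 split inversions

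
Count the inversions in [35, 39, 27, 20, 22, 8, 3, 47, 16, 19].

Sweep left to right; for each value list the smaller values that follow it:
35 → 27, 20, 22, 8, 3, 16, 19 → 7
39 → 27, 20, 22, 8, 3, 16, 19 → 7
27 → 20, 22, 8, 3, 16, 19 → 6
20 → 8, 3, 16, 19 → 4
22 → 8, 3, 16, 19 → 4
8 → 3 → 1
3 → none → 0
47 → 16, 19 → 2
16 → none → 0
19 → none → 0
Sum: 7 + 7 + 6 + 4 + 4 + 1 + 0 + 2 + 0 + 0 = 31

31 inversions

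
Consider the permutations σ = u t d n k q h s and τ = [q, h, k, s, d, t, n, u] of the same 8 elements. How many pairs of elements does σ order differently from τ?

22

Assign each item its position (1..8) in the first ordering, then rewrite the second ordering as that position sequence:
positions: u→1, t→2, d→3, n→4, k→5, q→6, h→7, s→8
second ordering as positions: [6, 7, 5, 8, 3, 2, 4, 1]
Discordant pairs = inversions in this position sequence.
6: 5, 3, 2, 4, 1 → 5
7: 5, 3, 2, 4, 1 → 5
5: 3, 2, 4, 1 → 4
8: 3, 2, 4, 1 → 4
3: 2, 1 → 2
2: 1 → 1
4: 1 → 1
1: 0
Total: 5 + 5 + 4 + 4 + 2 + 1 + 1 + 0 = 22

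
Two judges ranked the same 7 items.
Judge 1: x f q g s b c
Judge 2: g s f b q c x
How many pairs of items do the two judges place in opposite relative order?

There are 11 discordant pairs.

Assign each item its position (1..7) in the first ordering, then rewrite the second ordering as that position sequence:
positions: x→1, f→2, q→3, g→4, s→5, b→6, c→7
second ordering as positions: [4, 5, 2, 6, 3, 7, 1]
Discordant pairs = inversions in this position sequence.
4: 2, 3, 1 → 3
5: 2, 3, 1 → 3
2: 1 → 1
6: 3, 1 → 2
3: 1 → 1
7: 1 → 1
1: 0
Total: 3 + 3 + 1 + 2 + 1 + 1 + 0 = 11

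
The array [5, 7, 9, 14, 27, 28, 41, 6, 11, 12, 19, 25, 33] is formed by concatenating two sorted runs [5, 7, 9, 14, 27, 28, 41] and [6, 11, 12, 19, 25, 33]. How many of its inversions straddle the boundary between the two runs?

For each element r of the right run, count left-run elements greater than r:
r = 6: 7, 9, 14, 27, 28, 41 → 6
r = 11: 14, 27, 28, 41 → 4
r = 12: 14, 27, 28, 41 → 4
r = 19: 27, 28, 41 → 3
r = 25: 27, 28, 41 → 3
r = 33: 41 → 1
Cross-inversions: 6 + 4 + 4 + 3 + 3 + 1 = 21

21 split inversions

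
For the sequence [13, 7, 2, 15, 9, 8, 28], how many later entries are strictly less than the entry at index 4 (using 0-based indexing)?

The element at index 4 is 9.
Elements after it: 8, 28
Those smaller than 9: 8

1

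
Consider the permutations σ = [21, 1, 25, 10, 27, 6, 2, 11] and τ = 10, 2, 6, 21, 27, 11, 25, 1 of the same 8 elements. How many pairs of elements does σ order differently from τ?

17 discordant pairs

Assign each item its position (1..8) in the first ordering, then rewrite the second ordering as that position sequence:
positions: 21→1, 1→2, 25→3, 10→4, 27→5, 6→6, 2→7, 11→8
second ordering as positions: [4, 7, 6, 1, 5, 8, 3, 2]
Discordant pairs = inversions in this position sequence.
4: 1, 3, 2 → 3
7: 6, 1, 5, 3, 2 → 5
6: 1, 5, 3, 2 → 4
1: 0
5: 3, 2 → 2
8: 3, 2 → 2
3: 2 → 1
2: 0
Total: 3 + 5 + 4 + 0 + 2 + 2 + 1 + 0 = 17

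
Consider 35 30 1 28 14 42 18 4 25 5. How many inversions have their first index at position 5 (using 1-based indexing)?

2

The element at index 5 is 14.
Elements after it: 42, 18, 4, 25, 5
Those smaller than 14: 4, 5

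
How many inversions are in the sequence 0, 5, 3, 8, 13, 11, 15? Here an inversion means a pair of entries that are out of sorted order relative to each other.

2 inversions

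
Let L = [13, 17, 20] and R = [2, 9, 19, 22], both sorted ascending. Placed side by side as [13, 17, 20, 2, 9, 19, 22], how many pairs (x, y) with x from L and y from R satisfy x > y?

There are 7 cross-inversions.

Count, for every r in R, how many entries of L exceed r:
r = 2: 13, 17, 20 → 3
r = 9: 13, 17, 20 → 3
r = 19: 20 → 1
r = 22: none → 0
Cross-inversions: 3 + 3 + 1 + 0 = 7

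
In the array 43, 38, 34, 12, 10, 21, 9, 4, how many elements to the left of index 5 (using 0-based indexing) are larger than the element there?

3

The element at index 5 is 21.
Elements before it: 43, 38, 34, 12, 10
Those larger than 21: 43, 38, 34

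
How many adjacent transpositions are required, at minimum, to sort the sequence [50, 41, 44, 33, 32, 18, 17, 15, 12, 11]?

44 swaps

Minimum adjacent swaps = number of inversions (each swap of adjacent out-of-order elements removes one inversion and no swap can remove more).
Count inversions — for each element, later elements that are smaller:
50: 41, 44, 33, 32, 18, 17, 15, 12, 11 → 9
41: 33, 32, 18, 17, 15, 12, 11 → 7
44: 33, 32, 18, 17, 15, 12, 11 → 7
33: 32, 18, 17, 15, 12, 11 → 6
32: 18, 17, 15, 12, 11 → 5
18: 17, 15, 12, 11 → 4
17: 15, 12, 11 → 3
15: 12, 11 → 2
12: 11 → 1
11: none → 0
Total inversions: 9 + 7 + 7 + 6 + 5 + 4 + 3 + 2 + 1 + 0 = 44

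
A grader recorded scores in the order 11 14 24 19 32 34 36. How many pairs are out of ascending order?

1 inversion

Listing every pair i<j with a[i]>a[j] (using 1-based positions):
(3,4): 24 > 19
That's 1 pair.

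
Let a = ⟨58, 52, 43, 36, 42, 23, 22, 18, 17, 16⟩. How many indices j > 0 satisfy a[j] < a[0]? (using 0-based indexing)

The element at index 0 is 58.
Elements after it: 52, 43, 36, 42, 23, 22, 18, 17, 16
Those smaller than 58: 52, 43, 36, 42, 23, 22, 18, 17, 16

9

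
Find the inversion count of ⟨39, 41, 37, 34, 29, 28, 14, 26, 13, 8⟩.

43

Sweep left to right; for each value list the smaller values that follow it:
39 → 37, 34, 29, 28, 14, 26, 13, 8 → 8
41 → 37, 34, 29, 28, 14, 26, 13, 8 → 8
37 → 34, 29, 28, 14, 26, 13, 8 → 7
34 → 29, 28, 14, 26, 13, 8 → 6
29 → 28, 14, 26, 13, 8 → 5
28 → 14, 26, 13, 8 → 4
14 → 13, 8 → 2
26 → 13, 8 → 2
13 → 8 → 1
8 → none → 0
Sum: 8 + 8 + 7 + 6 + 5 + 4 + 2 + 2 + 1 + 0 = 43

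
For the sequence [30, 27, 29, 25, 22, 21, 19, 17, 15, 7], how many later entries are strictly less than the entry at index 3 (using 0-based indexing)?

6 such elements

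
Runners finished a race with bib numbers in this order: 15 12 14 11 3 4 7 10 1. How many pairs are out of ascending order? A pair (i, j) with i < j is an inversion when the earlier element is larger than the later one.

29

For each element, count later entries that are smaller:
15 → 12, 14, 11, 3, 4, 7, 10, 1 → 8
12 → 11, 3, 4, 7, 10, 1 → 6
14 → 11, 3, 4, 7, 10, 1 → 6
11 → 3, 4, 7, 10, 1 → 5
3 → 1 → 1
4 → 1 → 1
7 → 1 → 1
10 → 1 → 1
1 → none → 0
Sum: 8 + 6 + 6 + 5 + 1 + 1 + 1 + 1 + 0 = 29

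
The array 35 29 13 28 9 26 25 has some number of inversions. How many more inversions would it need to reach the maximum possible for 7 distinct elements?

5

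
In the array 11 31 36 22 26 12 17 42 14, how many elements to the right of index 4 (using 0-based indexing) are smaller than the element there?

3

The element at index 4 is 26.
Elements after it: 12, 17, 42, 14
Those smaller than 26: 12, 17, 14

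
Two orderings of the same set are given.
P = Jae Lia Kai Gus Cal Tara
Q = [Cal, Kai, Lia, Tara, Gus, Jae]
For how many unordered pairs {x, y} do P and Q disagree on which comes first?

There are 10 disagreeing pairs.

Assign each item its position (1..6) in the first ordering, then rewrite the second ordering as that position sequence:
positions: Jae→1, Lia→2, Kai→3, Gus→4, Cal→5, Tara→6
second ordering as positions: [5, 3, 2, 6, 4, 1]
Discordant pairs = inversions in this position sequence.
5: 3, 2, 4, 1 → 4
3: 2, 1 → 2
2: 1 → 1
6: 4, 1 → 2
4: 1 → 1
1: 0
Total: 4 + 2 + 1 + 2 + 1 + 0 = 10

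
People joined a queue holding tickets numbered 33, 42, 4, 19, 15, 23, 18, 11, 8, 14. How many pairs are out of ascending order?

For each element, count later entries that are smaller:
33 → 4, 19, 15, 23, 18, 11, 8, 14 → 8
42 → 4, 19, 15, 23, 18, 11, 8, 14 → 8
4 → none → 0
19 → 15, 18, 11, 8, 14 → 5
15 → 11, 8, 14 → 3
23 → 18, 11, 8, 14 → 4
18 → 11, 8, 14 → 3
11 → 8 → 1
8 → none → 0
14 → none → 0
Sum: 8 + 8 + 0 + 5 + 3 + 4 + 3 + 1 + 0 + 0 = 32

32 out-of-order pairs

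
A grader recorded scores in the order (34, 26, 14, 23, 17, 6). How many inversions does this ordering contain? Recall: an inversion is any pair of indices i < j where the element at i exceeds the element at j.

Element-by-element contributions:
34 → 26, 14, 23, 17, 6 → 5
26 → 14, 23, 17, 6 → 4
14 → 6 → 1
23 → 17, 6 → 2
17 → 6 → 1
6 → none → 0
Sum: 5 + 4 + 1 + 2 + 1 + 0 = 13

Out-of-order pairs: 13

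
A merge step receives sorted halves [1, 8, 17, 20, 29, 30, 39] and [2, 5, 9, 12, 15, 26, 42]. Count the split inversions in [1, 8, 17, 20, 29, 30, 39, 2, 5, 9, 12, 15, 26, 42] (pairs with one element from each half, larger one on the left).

30

Count, for every r in R, how many entries of L exceed r:
r = 2: 8, 17, 20, 29, 30, 39 → 6
r = 5: 8, 17, 20, 29, 30, 39 → 6
r = 9: 17, 20, 29, 30, 39 → 5
r = 12: 17, 20, 29, 30, 39 → 5
r = 15: 17, 20, 29, 30, 39 → 5
r = 26: 29, 30, 39 → 3
r = 42: none → 0
Cross-inversions: 6 + 6 + 5 + 5 + 5 + 3 + 0 = 30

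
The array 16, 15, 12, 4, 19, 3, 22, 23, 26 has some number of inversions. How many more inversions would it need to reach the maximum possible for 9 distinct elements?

25

Maximum inversions for 9 distinct elements is C(9, 2) = 9·8/2 = 36.
Current inversions — for each element, count later smaller elements:
16: 4
15: 3
12: 2
4: 1
19: 1
3: 0
22: 0
23: 0
26: 0
Current total: 4 + 3 + 2 + 1 + 1 + 0 + 0 + 0 + 0 = 11
Shortfall: 36 − 11 = 25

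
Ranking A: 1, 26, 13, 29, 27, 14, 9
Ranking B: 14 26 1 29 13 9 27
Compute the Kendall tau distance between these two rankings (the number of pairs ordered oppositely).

8 discordant pairs

Assign each item its position (1..7) in the first ordering, then rewrite the second ordering as that position sequence:
positions: 1→1, 26→2, 13→3, 29→4, 27→5, 14→6, 9→7
second ordering as positions: [6, 2, 1, 4, 3, 7, 5]
Discordant pairs = inversions in this position sequence.
6: 2, 1, 4, 3, 5 → 5
2: 1 → 1
1: 0
4: 3 → 1
3: 0
7: 5 → 1
5: 0
Total: 5 + 1 + 0 + 1 + 0 + 1 + 0 = 8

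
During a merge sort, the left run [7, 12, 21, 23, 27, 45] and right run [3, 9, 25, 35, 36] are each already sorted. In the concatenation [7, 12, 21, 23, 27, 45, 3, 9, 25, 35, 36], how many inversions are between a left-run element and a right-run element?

For each element r of the right run, count left-run elements greater than r:
r = 3: 7, 12, 21, 23, 27, 45 → 6
r = 9: 12, 21, 23, 27, 45 → 5
r = 25: 27, 45 → 2
r = 35: 45 → 1
r = 36: 45 → 1
Cross-inversions: 6 + 5 + 2 + 1 + 1 = 15

15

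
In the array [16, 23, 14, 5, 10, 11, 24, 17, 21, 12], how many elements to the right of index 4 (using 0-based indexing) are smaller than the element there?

0 such elements

The element at index 4 is 10.
Elements after it: 11, 24, 17, 21, 12
None of them are smaller than 10.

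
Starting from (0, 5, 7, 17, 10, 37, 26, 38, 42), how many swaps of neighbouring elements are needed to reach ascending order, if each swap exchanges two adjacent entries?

Each adjacent swap fixes exactly one inversion, so the minimum swap count equals the number of inversions.
Count inversions — for each element, later elements that are smaller:
0: none → 0
5: none → 0
7: none → 0
17: 10 → 1
10: none → 0
37: 26 → 1
26: none → 0
38: none → 0
42: none → 0
Total inversions: 0 + 0 + 0 + 1 + 0 + 1 + 0 + 0 + 0 = 2

2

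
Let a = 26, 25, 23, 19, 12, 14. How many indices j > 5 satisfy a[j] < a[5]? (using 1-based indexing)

The element at index 5 is 12.
Elements after it: 14
None of them are smaller than 12.

0 such elements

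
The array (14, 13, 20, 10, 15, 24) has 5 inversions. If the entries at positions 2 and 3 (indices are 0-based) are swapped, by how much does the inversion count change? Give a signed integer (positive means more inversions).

Positions 2 and 3 hold 20 and 10; after swapping, the array is [14, 13, 10, 20, 15, 24].
Sweep left to right; for each value list the smaller values that follow it:
14 → 13, 10 → 2
13 → 10 → 1
10 → none → 0
20 → 15 → 1
15 → none → 0
24 → none → 0
Sum: 2 + 1 + 0 + 1 + 0 + 0 = 4
Change: 4 − 5 = -1

-1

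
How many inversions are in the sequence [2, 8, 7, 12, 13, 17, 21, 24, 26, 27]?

There is 1 inversion.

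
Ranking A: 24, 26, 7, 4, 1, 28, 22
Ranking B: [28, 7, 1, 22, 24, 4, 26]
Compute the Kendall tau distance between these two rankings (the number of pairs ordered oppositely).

Assign each item its position (1..7) in the first ordering, then rewrite the second ordering as that position sequence:
positions: 24→1, 26→2, 7→3, 4→4, 1→5, 28→6, 22→7
second ordering as positions: [6, 3, 5, 7, 1, 4, 2]
Discordant pairs = inversions in this position sequence.
6: 3, 5, 1, 4, 2 → 5
3: 1, 2 → 2
5: 1, 4, 2 → 3
7: 1, 4, 2 → 3
1: 0
4: 2 → 1
2: 0
Total: 5 + 2 + 3 + 3 + 0 + 1 + 0 = 14

14 discordant pairs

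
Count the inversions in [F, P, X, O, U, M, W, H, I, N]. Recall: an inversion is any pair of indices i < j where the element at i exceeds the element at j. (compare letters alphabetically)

Out-of-order pairs: 25

For each element, count later entries that are smaller:
F → none → 0
P → O, M, H, I, N → 5
X → O, U, M, W, H, I, N → 7
O → M, H, I, N → 4
U → M, H, I, N → 4
M → H, I → 2
W → H, I, N → 3
H → none → 0
I → none → 0
N → none → 0
Sum: 0 + 5 + 7 + 4 + 4 + 2 + 3 + 0 + 0 + 0 = 25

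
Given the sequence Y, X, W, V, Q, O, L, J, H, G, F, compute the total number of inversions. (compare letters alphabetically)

For each element, count later entries that are smaller:
Y → X, W, V, Q, O, L, J, H, G, F → 10
X → W, V, Q, O, L, J, H, G, F → 9
W → V, Q, O, L, J, H, G, F → 8
V → Q, O, L, J, H, G, F → 7
Q → O, L, J, H, G, F → 6
O → L, J, H, G, F → 5
L → J, H, G, F → 4
J → H, G, F → 3
H → G, F → 2
G → F → 1
F → none → 0
Sum: 10 + 9 + 8 + 7 + 6 + 5 + 4 + 3 + 2 + 1 + 0 = 55

There are 55 inversions.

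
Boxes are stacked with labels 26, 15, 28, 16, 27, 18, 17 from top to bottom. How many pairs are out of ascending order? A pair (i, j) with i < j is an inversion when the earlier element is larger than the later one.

Out-of-order pairs: 11

Out-of-order index pairs (0-indexed):
(0,1): 26 > 15
(0,3): 26 > 16
(0,5): 26 > 18
(0,6): 26 > 17
(2,3): 28 > 16
(2,4): 28 > 27
(2,5): 28 > 18
(2,6): 28 > 17
(4,5): 27 > 18
(4,6): 27 > 17
(5,6): 18 > 17
That's 11 pairs.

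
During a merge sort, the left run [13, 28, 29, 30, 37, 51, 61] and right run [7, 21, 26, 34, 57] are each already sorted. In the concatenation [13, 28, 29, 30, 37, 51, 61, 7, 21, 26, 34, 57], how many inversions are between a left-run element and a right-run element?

23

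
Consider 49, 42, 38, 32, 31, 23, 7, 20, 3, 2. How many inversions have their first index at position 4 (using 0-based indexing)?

5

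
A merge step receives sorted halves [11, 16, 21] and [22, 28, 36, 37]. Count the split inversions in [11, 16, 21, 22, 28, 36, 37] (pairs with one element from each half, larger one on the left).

0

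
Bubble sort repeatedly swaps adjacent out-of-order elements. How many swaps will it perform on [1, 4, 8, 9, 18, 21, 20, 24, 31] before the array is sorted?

The minimum number of adjacent swaps to sort an array equals its inversion count, since every such swap removes exactly one inversion.
Count inversions — for each element, later elements that are smaller:
1: none → 0
4: none → 0
8: none → 0
9: none → 0
18: none → 0
21: 20 → 1
20: none → 0
24: none → 0
31: none → 0
Total inversions: 0 + 0 + 0 + 0 + 0 + 1 + 0 + 0 + 0 = 1

There is 1 adjacent swap.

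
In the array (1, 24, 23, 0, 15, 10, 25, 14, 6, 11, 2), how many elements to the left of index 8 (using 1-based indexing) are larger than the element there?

The element at index 8 is 14.
Elements before it: 1, 24, 23, 0, 15, 10, 25
Those larger than 14: 24, 23, 15, 25

4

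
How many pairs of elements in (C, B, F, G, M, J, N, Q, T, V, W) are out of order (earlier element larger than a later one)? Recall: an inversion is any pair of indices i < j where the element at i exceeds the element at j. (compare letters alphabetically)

For each element, count later entries that are smaller:
C: 1
B: 0
F: 0
G: 0
M: 1
J: 0
N: 0
Q: 0
T: 0
V: 0
W: 0
Sum: 1 + 0 + 0 + 0 + 1 + 0 + 0 + 0 + 0 + 0 + 0 = 2

2 inversions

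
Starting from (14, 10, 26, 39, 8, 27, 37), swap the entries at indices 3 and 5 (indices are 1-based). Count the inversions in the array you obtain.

Positions 3 and 5 hold 26 and 8; after swapping, the array is [14, 10, 8, 39, 26, 27, 37].
Sweep left to right; for each value list the smaller values that follow it:
14 → 10, 8 → 2
10 → 8 → 1
8 → none → 0
39 → 26, 27, 37 → 3
26 → none → 0
27 → none → 0
37 → none → 0
Sum: 2 + 1 + 0 + 3 + 0 + 0 + 0 = 6

6 inversions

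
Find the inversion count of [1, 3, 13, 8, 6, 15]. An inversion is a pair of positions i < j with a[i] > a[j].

Element-by-element contributions:
1: 0
3: 0
13: 2
8: 1
6: 0
15: 0
Sum: 0 + 0 + 2 + 1 + 0 + 0 = 3

There are 3 out-of-order pairs.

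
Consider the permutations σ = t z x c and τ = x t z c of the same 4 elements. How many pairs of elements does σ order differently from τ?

2

Assign each item its position (1..4) in the first ordering, then rewrite the second ordering as that position sequence:
positions: t→1, z→2, x→3, c→4
second ordering as positions: [3, 1, 2, 4]
Discordant pairs = inversions in this position sequence.
3: 1, 2 → 2
1: 0
2: 0
4: 0
Total: 2 + 0 + 0 + 0 = 2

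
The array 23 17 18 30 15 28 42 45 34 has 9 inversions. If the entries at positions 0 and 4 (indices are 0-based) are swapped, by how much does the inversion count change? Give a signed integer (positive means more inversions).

-5

Positions 0 and 4 hold 23 and 15; after swapping, the array is [15, 17, 18, 30, 23, 28, 42, 45, 34].
For each element, count later entries that are smaller:
15 → none → 0
17 → none → 0
18 → none → 0
30 → 23, 28 → 2
23 → none → 0
28 → none → 0
42 → 34 → 1
45 → 34 → 1
34 → none → 0
Sum: 0 + 0 + 0 + 2 + 0 + 0 + 1 + 1 + 0 = 4
Change: 4 − 9 = -5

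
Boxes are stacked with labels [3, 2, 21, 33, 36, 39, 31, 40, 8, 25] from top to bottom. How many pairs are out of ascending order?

15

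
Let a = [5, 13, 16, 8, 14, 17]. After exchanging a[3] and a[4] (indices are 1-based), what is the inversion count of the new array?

2 inversions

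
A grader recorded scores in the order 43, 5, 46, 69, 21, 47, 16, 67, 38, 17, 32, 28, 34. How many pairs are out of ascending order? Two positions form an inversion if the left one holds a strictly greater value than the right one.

For each element, count later entries that are smaller:
43: 8
5: 0
46: 7
69: 9
21: 2
47: 6
16: 0
67: 5
38: 4
17: 0
32: 1
28: 0
34: 0
Sum: 8 + 0 + 7 + 9 + 2 + 6 + 0 + 5 + 4 + 0 + 1 + 0 + 0 = 42

There are 42 out-of-order pairs.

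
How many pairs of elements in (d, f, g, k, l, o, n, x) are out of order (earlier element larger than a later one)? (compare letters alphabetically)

1

Sweep left to right; for each value list the smaller values that follow it:
d → none → 0
f → none → 0
g → none → 0
k → none → 0
l → none → 0
o → n → 1
n → none → 0
x → none → 0
Sum: 0 + 0 + 0 + 0 + 0 + 1 + 0 + 0 = 1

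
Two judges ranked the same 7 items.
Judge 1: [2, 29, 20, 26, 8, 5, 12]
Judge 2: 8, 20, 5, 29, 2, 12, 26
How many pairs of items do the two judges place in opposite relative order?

11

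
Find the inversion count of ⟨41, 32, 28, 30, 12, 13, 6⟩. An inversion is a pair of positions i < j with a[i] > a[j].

Count, for each position, how many later elements it exceeds:
41 → 32, 28, 30, 12, 13, 6 → 6
32 → 28, 30, 12, 13, 6 → 5
28 → 12, 13, 6 → 3
30 → 12, 13, 6 → 3
12 → 6 → 1
13 → 6 → 1
6 → none → 0
Sum: 6 + 5 + 3 + 3 + 1 + 1 + 0 = 19

19 inversions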